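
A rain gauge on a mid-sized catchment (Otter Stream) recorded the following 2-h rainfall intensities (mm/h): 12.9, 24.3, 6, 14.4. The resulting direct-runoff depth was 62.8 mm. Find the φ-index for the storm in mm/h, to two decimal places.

φ ≈ 6.73 mm/h

Only the 3 blocks with intensity above φ contribute runoff: 12.9, 24.3, 14.4 mm/h.
Σ(I−φ)·Δt = d  ⇒  (12.9+24.3+14.4 − 3φ)·2 = 62.8
φ = (51.60 − 62.8/2) / 3 = 6.73 mm/h.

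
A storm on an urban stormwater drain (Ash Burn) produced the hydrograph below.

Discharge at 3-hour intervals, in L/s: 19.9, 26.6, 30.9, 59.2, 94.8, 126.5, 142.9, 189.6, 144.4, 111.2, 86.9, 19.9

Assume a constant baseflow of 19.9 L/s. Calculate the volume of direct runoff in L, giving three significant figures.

V ≈ 8.79 × 10^6 L

Direct-runoff ordinates (Q − Q_b): 0.0, 6.7, 11.0, 39.3, 74.9, 106.6, 123.0, 169.7, 124.5, 91.3, 67.0, 0.0 L/s.
ΣQ_DR = 814.0 L/s.
With Δt = 3 h = 10800 s, V = ΣQ_DR · Δt = 814.0 × 10800 = 8.79 × 10^6 L.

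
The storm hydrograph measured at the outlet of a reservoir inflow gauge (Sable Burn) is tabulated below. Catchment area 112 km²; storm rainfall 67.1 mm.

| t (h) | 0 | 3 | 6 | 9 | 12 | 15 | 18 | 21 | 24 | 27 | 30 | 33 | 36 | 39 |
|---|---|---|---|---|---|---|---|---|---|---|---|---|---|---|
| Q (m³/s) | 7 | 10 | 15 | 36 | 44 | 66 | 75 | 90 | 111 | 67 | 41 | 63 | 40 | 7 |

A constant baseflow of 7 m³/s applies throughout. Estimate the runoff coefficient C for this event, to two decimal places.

ΣQ_DR = 574.0 m³/s; V = ΣQ_DR·Δt = 6.199 × 10^6 m³.
Runoff depth d = V / A = 55.35 mm.
C = d / P = 55.35 / 67.1 = 0.82.

C ≈ 0.82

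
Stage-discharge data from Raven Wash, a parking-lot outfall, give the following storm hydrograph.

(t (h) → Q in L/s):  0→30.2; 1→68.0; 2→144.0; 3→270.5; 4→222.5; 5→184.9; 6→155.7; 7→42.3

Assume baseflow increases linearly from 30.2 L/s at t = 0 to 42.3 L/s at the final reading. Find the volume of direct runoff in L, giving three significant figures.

Direct-runoff ordinates (Q − Q_b): 0.00, 36.07, 110.34, 235.11, 185.39, 146.06, 115.13, 0.00 L/s.
ΣQ_DR = 828.1 L/s.
With Δt = 1 h = 3600 s, V = ΣQ_DR · Δt = 828.1 × 3600 = 2.98 × 10^6 L.

V ≈ 2.98 × 10^6 L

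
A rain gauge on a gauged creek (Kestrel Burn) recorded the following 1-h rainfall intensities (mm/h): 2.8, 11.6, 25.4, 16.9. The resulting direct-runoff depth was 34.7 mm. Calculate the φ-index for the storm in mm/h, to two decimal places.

Only the 3 blocks with intensity above φ contribute runoff: 11.6, 25.4, 16.9 mm/h.
Σ(I−φ)·Δt = d  ⇒  (11.6+25.4+16.9 − 3φ)·1 = 34.7
φ = (53.90 − 34.7/1) / 3 = 6.40 mm/h.

φ ≈ 6.40 mm/h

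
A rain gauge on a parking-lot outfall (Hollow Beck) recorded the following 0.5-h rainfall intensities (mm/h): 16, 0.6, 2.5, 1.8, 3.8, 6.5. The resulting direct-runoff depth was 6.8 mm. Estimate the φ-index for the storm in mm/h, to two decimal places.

φ ≈ 4.45 mm/h

Only the 2 blocks with intensity above φ contribute runoff: 16, 6.5 mm/h.
Σ(I−φ)·Δt = d  ⇒  (16+6.5 − 2φ)·0.5 = 6.8
φ = (22.50 − 6.8/0.5) / 2 = 4.45 mm/h.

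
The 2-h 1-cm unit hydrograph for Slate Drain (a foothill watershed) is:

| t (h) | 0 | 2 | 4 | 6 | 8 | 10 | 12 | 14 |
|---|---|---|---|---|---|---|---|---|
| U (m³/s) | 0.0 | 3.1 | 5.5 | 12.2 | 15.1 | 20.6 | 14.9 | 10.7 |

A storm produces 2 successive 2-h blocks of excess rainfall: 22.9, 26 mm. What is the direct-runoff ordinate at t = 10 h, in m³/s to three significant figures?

Q ≈ 86.4 m³/s

By discrete convolution, Q_j = Σ (P_i / 10 mm) · U_{j−i}.
At t = 10 h (j=5): Q = (22.9/10)·20.6 + (26/10)·15.1 = 86.4 m³/s.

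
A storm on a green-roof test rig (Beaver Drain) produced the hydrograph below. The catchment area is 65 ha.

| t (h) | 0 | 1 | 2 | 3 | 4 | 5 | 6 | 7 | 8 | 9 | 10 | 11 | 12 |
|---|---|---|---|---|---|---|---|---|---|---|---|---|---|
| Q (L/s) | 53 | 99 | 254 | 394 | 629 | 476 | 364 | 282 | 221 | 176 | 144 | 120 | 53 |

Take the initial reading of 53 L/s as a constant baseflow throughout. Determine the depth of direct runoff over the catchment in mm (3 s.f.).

d ≈ 14.3 mm

Direct runoff: 0.0, 46.0, 201.0, 341.0, 576.0, 423.0, 311.0, 229.0, 168.0, 123.0, 91.0, 67.0, 0.0 L/s; ΣQ_DR = 2576 L/s.
V = ΣQ_DR · Δt = 2576 × 3600 s = 9.274 × 10^6 L.
Over A = 65 ha, depth = V / A = 14.3 mm.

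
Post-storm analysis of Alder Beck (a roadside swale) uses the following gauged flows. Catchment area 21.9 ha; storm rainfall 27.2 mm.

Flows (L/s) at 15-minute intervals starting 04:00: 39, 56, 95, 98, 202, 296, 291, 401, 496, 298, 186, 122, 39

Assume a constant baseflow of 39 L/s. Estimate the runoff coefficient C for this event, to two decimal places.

C ≈ 0.32

ΣQ_DR = 2112 L/s; V = ΣQ_DR·Δt = 1.901 × 10^6 L.
Runoff depth d = V / A = 8.679 mm.
C = d / P = 8.679 / 27.2 = 0.32.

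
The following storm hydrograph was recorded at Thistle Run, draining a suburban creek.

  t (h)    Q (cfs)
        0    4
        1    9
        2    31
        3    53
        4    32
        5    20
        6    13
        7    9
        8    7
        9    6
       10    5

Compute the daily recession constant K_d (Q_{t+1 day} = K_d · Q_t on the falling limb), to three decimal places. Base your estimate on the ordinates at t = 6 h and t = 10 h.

Between t = 6 h and t = 10 h the flow falls from 13 to 5 cfs over 4×1 h = 4 h.
Per-interval ratio K = (5/13)^(1/4) = 0.7875; K_d = K^(24/1) = 0.003.

K_d ≈ 0.003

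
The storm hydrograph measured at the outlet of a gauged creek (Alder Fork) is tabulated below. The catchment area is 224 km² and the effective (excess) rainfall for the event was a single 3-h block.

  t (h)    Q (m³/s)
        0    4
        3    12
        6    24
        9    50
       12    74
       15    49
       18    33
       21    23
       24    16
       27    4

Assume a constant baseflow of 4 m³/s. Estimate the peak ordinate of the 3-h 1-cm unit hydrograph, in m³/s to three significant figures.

Direct runoff: 0.0, 8.0, 20.0, 46.0, 70.0, 45.0, 29.0, 19.0, 12.0, 0.0 m³/s; ΣQ_DR = 249.0 m³/s, peak = 70.0 m³/s.
Runoff depth d = ΣQ_DR·Δt / A = 249.0 × 10800 / (224 km²) = 12.01 mm.
The 1-cm UH is the DRH scaled by (10 mm)/d, so U_p = 70.0 × 10/12.01 = 58.3 m³/s.

U_p ≈ 58.3 m³/s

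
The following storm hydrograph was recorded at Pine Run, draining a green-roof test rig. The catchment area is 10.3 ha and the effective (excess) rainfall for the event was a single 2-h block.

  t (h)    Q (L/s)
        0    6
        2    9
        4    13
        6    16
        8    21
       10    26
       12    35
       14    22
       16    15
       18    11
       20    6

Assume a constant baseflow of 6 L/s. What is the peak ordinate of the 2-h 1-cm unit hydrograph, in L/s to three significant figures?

U_p ≈ 36.4 L/s

Direct runoff: 0.0, 3.0, 7.0, 10.0, 15.0, 20.0, 29.0, 16.0, 9.0, 5.0, 0.0 L/s; ΣQ_DR = 114.0 L/s, peak = 29.0 L/s.
Runoff depth d = ΣQ_DR·Δt / A = 114.0 × 7200 / (10.3 ha) = 7.969 mm.
The 1-cm UH is the DRH scaled by (10 mm)/d, so U_p = 29.0 × 10/7.969 = 36.4 L/s.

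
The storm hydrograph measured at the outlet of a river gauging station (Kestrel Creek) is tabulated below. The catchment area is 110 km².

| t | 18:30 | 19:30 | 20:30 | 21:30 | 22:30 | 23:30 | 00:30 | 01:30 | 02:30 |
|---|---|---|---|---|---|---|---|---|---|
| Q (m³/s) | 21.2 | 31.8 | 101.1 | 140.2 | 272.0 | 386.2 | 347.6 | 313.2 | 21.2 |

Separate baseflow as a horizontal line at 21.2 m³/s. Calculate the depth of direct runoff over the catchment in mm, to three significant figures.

d ≈ 47.2 mm

Direct runoff: 0.0, 10.6, 79.9, 119.0, 250.8, 365.0, 326.4, 292.0, 0.0 m³/s; ΣQ_DR = 1444 m³/s.
V = ΣQ_DR · Δt = 1444 × 3600 s = 5.197 × 10^6 m³.
Over A = 110 km², depth = V / A = 47.2 mm.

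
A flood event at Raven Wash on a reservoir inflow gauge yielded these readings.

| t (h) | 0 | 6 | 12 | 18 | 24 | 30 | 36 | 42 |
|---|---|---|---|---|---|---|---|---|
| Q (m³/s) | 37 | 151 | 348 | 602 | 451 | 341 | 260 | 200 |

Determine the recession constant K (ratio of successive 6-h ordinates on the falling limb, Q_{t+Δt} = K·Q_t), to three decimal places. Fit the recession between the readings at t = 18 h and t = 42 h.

K ≈ 0.759

Using the recession-limb readings at t = 18 h and t = 42 h: Q falls from 602 to 200 m³/s over 4 intervals.
K = (Q₂/Q₁)^(1/4) = (200/602)^(1/4) = 0.759.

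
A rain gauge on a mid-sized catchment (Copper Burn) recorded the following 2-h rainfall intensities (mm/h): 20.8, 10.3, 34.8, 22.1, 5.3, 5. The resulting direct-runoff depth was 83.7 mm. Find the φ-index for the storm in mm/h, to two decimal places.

φ ≈ 11.95 mm/h

Only the 3 blocks with intensity above φ contribute runoff: 20.8, 34.8, 22.1 mm/h.
Σ(I−φ)·Δt = d  ⇒  (20.8+34.8+22.1 − 3φ)·2 = 83.7
φ = (77.70 − 83.7/2) / 3 = 11.95 mm/h.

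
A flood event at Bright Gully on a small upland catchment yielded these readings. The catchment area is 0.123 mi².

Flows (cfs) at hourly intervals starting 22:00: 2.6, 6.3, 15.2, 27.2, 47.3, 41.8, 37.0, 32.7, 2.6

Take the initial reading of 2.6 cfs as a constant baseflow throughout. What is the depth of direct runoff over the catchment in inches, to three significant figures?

Direct runoff: 0.0, 3.7, 12.6, 24.6, 44.7, 39.2, 34.4, 30.1, 0.0 cfs; ΣQ_DR = 189.3 cfs.
V = ΣQ_DR · Δt = 189.3 × 3600 s = 6.815 × 10^5 ft³.
Over A = 0.123 mi², depth = V / A = 2.38 in.

d ≈ 2.38 in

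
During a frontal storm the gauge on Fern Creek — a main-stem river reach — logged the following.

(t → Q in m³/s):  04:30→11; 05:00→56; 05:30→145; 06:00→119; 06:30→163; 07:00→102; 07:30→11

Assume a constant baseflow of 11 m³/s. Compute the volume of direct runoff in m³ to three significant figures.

V ≈ 9.54 × 10^5 m³

Direct-runoff ordinates (Q − Q_b): 0.0, 45.0, 134.0, 108.0, 152.0, 91.0, 0.0 m³/s.
ΣQ_DR = 530.0 m³/s.
With Δt = 0.5 h = 1800 s, V = ΣQ_DR · Δt = 530.0 × 1800 = 9.54 × 10^5 m³.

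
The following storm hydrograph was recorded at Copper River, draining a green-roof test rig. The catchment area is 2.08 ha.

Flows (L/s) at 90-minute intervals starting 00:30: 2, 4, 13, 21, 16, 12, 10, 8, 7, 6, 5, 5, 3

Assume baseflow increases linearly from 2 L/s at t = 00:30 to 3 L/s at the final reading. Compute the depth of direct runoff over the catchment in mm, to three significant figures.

d ≈ 20.6 mm

Direct runoff: 0.00, 1.92, 10.83, 18.75, 13.67, 9.58, 7.50, 5.42, 4.33, 3.25, 2.17, 2.08, 0.00 L/s; ΣQ_DR = 79.50 L/s.
V = ΣQ_DR · Δt = 79.50 × 5400 s = 4.293 × 10^5 L.
Over A = 2.08 ha, depth = V / A = 20.6 mm.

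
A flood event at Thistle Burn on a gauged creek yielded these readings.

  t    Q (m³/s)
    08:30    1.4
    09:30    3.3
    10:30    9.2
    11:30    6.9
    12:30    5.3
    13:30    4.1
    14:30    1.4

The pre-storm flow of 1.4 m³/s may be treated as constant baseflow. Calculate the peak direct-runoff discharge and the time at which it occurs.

Q_p = 7.8 m³/s at t = 10:30

Subtracting baseflow gives direct-runoff ordinates: 0.0, 1.9, 7.8, 5.5, 3.9, 2.7, 0.0 m³/s.
The maximum is 7.8 m³/s, occurring at the reading for t = 10:30.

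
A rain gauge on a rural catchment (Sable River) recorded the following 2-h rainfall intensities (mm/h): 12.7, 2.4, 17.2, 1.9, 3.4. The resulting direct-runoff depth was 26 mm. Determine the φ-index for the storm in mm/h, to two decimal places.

φ ≈ 8.45 mm/h

Only the 2 blocks with intensity above φ contribute runoff: 12.7, 17.2 mm/h.
Σ(I−φ)·Δt = d  ⇒  (12.7+17.2 − 2φ)·2 = 26
φ = (29.90 − 26/2) / 2 = 8.45 mm/h.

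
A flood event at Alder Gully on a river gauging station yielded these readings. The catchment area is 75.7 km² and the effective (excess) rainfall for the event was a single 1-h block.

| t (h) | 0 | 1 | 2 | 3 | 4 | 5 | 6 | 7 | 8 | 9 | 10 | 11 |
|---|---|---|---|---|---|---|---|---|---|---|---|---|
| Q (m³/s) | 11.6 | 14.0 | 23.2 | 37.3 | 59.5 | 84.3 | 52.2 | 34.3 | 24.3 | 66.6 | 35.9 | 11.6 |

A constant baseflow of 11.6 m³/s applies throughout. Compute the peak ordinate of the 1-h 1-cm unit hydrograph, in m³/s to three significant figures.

Direct runoff: 0.0, 2.4, 11.6, 25.7, 47.9, 72.7, 40.6, 22.7, 12.7, 55.0, 24.3, 0.0 m³/s; ΣQ_DR = 315.6 m³/s, peak = 72.7 m³/s.
Runoff depth d = ΣQ_DR·Δt / A = 315.6 × 3600 / (75.7 km²) = 15.01 mm.
The 1-cm UH is the DRH scaled by (10 mm)/d, so U_p = 72.7 × 10/15.01 = 48.4 m³/s.

U_p ≈ 48.4 m³/s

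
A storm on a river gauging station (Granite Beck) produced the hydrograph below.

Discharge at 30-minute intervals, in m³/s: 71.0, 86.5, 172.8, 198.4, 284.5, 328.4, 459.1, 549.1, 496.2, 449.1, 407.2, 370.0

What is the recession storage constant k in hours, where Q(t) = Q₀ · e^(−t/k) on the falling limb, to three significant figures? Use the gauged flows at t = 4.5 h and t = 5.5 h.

k ≈ 5.16 h

On the falling limb, Q drops from 449.1 to 370.0 m³/s between t = 4.5 h and t = 5.5 h (Δt = 1 h).
k = −Δt / ln(Q₂/Q₁) = −1 / ln(370.0/449.1) = 5.16 h.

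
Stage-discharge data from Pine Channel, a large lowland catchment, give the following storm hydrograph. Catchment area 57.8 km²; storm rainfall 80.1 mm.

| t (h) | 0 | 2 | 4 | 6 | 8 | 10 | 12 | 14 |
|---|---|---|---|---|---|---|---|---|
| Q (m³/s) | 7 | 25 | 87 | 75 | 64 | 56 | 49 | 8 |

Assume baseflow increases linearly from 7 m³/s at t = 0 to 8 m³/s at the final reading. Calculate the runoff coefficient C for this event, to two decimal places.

ΣQ_DR = 311.0 m³/s; V = ΣQ_DR·Δt = 2.239 × 10^6 m³.
Runoff depth d = V / A = 38.74 mm.
C = d / P = 38.74 / 80.1 = 0.48.

C ≈ 0.48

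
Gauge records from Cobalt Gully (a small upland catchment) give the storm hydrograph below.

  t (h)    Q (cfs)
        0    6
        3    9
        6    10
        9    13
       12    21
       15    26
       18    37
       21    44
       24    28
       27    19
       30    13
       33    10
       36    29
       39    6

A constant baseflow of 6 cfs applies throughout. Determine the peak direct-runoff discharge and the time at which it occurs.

Subtracting baseflow gives direct-runoff ordinates: 0.0, 3.0, 4.0, 7.0, 15.0, 20.0, 31.0, 38.0, 22.0, 13.0, 7.0, 4.0, 23.0, 0.0 cfs.
The maximum is 38.0 cfs, occurring at the reading for t = 21 h.

Q_p = 38.0 cfs at t = 21 h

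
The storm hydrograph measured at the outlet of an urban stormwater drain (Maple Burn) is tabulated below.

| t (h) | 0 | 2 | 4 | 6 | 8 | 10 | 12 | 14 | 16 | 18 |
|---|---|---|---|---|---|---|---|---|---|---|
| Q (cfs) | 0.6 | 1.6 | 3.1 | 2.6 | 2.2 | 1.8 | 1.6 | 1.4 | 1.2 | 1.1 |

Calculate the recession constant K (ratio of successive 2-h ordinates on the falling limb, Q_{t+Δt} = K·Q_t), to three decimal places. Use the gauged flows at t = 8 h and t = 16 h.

Using the recession-limb readings at t = 8 h and t = 16 h: Q falls from 2.2 to 1.2 cfs over 4 intervals.
K = (Q₂/Q₁)^(1/4) = (1.2/2.2)^(1/4) = 0.859.

K ≈ 0.859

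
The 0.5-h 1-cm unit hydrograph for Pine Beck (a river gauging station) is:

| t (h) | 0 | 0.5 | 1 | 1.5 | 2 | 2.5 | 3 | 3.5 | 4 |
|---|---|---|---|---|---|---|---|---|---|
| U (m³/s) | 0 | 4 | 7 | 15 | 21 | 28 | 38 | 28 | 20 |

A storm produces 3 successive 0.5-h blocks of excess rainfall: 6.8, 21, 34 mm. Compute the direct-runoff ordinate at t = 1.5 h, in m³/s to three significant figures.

By discrete convolution, Q_j = Σ (P_i / 10 mm) · U_{j−i}.
At t = 1.5 h (j=3): Q = (6.8/10)·15 + (21/10)·7 + (34/10)·4 = 38.5 m³/s.

Q ≈ 38.5 m³/s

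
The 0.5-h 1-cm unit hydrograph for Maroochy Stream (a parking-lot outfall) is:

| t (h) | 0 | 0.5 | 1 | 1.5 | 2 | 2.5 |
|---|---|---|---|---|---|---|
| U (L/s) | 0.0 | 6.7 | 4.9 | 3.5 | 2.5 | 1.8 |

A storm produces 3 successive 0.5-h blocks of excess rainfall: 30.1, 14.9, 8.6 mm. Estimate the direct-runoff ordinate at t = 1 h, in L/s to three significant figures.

By discrete convolution, Q_j = Σ (P_i / 10 mm) · U_{j−i}.
At t = 1 h (j=2): Q = (30.1/10)·4.9 + (14.9/10)·6.7 + (8.6/10)·0.0 = 24.7 L/s.

Q ≈ 24.7 L/s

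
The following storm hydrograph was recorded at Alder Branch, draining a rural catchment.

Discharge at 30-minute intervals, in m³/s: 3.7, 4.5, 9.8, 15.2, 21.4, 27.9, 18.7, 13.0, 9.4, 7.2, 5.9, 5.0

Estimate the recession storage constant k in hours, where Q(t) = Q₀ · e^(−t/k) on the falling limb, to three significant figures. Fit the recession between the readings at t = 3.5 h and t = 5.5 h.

On the falling limb, Q drops from 13.0 to 5.0 m³/s between t = 3.5 h and t = 5.5 h (Δt = 2 h).
k = −Δt / ln(Q₂/Q₁) = −2 / ln(5.0/13.0) = 2.09 h.

k ≈ 2.09 h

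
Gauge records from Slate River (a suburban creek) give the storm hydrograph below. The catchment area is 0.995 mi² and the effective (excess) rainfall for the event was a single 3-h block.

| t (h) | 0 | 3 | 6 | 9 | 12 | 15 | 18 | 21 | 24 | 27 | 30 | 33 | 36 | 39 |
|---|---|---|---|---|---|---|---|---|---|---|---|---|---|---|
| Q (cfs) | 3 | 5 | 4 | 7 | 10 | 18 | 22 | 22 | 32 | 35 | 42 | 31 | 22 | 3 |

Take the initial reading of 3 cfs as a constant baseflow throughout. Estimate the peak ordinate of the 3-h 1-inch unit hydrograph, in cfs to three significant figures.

U_p ≈ 39.0 cfs

Direct runoff: 0.0, 2.0, 1.0, 4.0, 7.0, 15.0, 19.0, 19.0, 29.0, 32.0, 39.0, 28.0, 19.0, 0.0 cfs; ΣQ_DR = 214.0 cfs, peak = 39.0 cfs.
Runoff depth d = ΣQ_DR·Δt / A = 214.0 × 10800 / (0.995 mi²) = 0.9998 in.
The 1-inch UH is the DRH scaled by (1 in)/d, so U_p = 39.0 × 1/0.9998 = 39.0 cfs.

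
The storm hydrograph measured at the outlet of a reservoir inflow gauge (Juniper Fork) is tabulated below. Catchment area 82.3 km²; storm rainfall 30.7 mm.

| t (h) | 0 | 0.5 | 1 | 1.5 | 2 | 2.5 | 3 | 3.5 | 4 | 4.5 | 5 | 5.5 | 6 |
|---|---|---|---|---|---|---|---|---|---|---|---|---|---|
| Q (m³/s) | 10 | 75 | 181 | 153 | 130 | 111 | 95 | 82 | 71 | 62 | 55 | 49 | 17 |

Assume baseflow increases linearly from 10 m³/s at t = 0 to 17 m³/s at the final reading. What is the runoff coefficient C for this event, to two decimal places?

ΣQ_DR = 915.5 m³/s; V = ΣQ_DR·Δt = 1.648 × 10^6 m³.
Runoff depth d = V / A = 20.02 mm.
C = d / P = 20.02 / 30.7 = 0.65.

C ≈ 0.65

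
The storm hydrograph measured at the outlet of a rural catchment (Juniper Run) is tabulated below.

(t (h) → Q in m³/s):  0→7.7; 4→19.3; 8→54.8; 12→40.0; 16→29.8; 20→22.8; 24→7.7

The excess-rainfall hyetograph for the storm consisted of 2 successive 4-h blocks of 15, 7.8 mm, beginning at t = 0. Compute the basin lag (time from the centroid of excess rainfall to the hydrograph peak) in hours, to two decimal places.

t_L ≈ 4.63 h

Centroid of excess rainfall: t_c = Σ P_i·t̄_i / ΣP_i = 3.3684 h (block centres at 2, 6 h).
Hydrograph peak occurs at t = 8 h, so basin lag t_L = 8 − 3.3684 = 4.63 h.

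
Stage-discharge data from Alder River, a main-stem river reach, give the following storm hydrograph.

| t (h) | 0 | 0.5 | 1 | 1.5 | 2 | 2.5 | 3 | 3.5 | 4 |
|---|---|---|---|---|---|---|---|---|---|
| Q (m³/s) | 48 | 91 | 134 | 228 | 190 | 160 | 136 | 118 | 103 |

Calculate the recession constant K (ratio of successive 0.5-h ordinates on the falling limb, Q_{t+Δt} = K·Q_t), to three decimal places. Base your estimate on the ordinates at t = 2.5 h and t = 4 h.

K ≈ 0.863

Using the recession-limb readings at t = 2.5 h and t = 4 h: Q falls from 160 to 103 m³/s over 3 intervals.
K = (Q₂/Q₁)^(1/3) = (103/160)^(1/3) = 0.863.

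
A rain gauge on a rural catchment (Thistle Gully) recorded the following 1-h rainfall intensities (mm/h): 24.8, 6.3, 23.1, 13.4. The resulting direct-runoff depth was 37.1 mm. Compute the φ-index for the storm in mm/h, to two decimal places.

Only the 3 blocks with intensity above φ contribute runoff: 24.8, 23.1, 13.4 mm/h.
Σ(I−φ)·Δt = d  ⇒  (24.8+23.1+13.4 − 3φ)·1 = 37.1
φ = (61.30 − 37.1/1) / 3 = 8.07 mm/h.

φ ≈ 8.07 mm/h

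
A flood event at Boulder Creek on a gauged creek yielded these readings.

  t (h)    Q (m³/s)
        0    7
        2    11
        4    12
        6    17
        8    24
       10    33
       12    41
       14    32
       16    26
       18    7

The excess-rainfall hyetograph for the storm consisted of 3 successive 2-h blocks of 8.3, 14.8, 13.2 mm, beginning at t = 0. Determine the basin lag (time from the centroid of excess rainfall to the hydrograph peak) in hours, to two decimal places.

t_L ≈ 8.73 h

Centroid of excess rainfall: t_c = Σ P_i·t̄_i / ΣP_i = 3.2700 h (block centres at 1, 3, 5 h).
Hydrograph peak occurs at t = 12 h, so basin lag t_L = 12 − 3.2700 = 8.73 h.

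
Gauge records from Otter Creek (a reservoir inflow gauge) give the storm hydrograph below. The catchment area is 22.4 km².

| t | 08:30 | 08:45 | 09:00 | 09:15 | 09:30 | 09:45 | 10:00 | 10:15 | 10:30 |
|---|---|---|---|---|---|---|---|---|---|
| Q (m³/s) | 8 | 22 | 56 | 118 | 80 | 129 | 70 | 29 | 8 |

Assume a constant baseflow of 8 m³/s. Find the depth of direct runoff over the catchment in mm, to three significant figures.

Direct runoff: 0.0, 14.0, 48.0, 110.0, 72.0, 121.0, 62.0, 21.0, 0.0 m³/s; ΣQ_DR = 448.0 m³/s.
V = ΣQ_DR · Δt = 448.0 × 900 s = 4.032 × 10^5 m³.
Over A = 22.4 km², depth = V / A = 18.0 mm.

d ≈ 18.0 mm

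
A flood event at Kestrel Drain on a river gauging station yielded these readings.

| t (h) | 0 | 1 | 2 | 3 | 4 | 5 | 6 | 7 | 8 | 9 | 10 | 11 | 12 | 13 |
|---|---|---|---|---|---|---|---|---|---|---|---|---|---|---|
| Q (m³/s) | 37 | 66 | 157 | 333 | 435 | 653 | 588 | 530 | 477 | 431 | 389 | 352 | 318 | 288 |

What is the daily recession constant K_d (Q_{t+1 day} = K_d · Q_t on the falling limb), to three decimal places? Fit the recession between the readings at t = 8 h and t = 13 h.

K_d ≈ 0.089

Between t = 8 h and t = 13 h the flow falls from 477 to 288 m³/s over 5×1 h = 5 h.
Per-interval ratio K = (288/477)^(1/5) = 0.9040; K_d = K^(24/1) = 0.089.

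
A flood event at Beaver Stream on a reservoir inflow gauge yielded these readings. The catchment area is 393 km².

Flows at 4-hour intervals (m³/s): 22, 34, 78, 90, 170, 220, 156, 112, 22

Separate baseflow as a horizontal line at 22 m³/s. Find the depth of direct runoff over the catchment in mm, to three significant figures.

Direct runoff: 0.0, 12.0, 56.0, 68.0, 148.0, 198.0, 134.0, 90.0, 0.0 m³/s; ΣQ_DR = 706.0 m³/s.
V = ΣQ_DR · Δt = 706.0 × 14400 s = 1.017 × 10^7 m³.
Over A = 393 km², depth = V / A = 25.9 mm.

d ≈ 25.9 mm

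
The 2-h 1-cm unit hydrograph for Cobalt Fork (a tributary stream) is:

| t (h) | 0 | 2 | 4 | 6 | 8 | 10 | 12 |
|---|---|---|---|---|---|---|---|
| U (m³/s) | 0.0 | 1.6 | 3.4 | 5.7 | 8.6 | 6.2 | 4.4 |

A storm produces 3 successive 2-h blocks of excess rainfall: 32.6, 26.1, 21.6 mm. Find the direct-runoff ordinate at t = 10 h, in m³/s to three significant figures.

Q ≈ 55.0 m³/s

By discrete convolution, Q_j = Σ (P_i / 10 mm) · U_{j−i}.
At t = 10 h (j=5): Q = (32.6/10)·6.2 + (26.1/10)·8.6 + (21.6/10)·5.7 = 55.0 m³/s.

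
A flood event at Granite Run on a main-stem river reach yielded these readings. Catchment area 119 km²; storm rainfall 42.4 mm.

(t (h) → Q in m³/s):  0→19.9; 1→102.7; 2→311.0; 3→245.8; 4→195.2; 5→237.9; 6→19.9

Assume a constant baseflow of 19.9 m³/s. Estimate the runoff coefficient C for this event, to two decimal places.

C ≈ 0.71

ΣQ_DR = 993.1 m³/s; V = ΣQ_DR·Δt = 3.575 × 10^6 m³.
Runoff depth d = V / A = 30.04 mm.
C = d / P = 30.04 / 42.4 = 0.71.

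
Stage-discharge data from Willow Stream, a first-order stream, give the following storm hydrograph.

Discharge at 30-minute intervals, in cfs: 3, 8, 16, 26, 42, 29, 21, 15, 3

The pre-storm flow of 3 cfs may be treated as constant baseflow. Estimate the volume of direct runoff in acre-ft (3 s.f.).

V ≈ 5.62 acre-ft

Direct-runoff ordinates (Q − Q_b): 0.0, 5.0, 13.0, 23.0, 39.0, 26.0, 18.0, 12.0, 0.0 cfs.
ΣQ_DR = 136.0 cfs.
With Δt = 0.5 h = 1800 s, V = ΣQ_DR · Δt = 136.0 × 1800 = 2.45 × 10^5 ft³ = 5.62 acre-ft.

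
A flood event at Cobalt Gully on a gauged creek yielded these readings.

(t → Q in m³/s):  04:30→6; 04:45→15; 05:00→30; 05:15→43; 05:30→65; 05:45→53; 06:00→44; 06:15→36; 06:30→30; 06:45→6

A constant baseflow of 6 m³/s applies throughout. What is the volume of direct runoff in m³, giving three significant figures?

V ≈ 2.41 × 10^5 m³

Direct-runoff ordinates (Q − Q_b): 0.0, 9.0, 24.0, 37.0, 59.0, 47.0, 38.0, 30.0, 24.0, 0.0 m³/s.
ΣQ_DR = 268.0 m³/s.
With Δt = 0.25 h = 900 s, V = ΣQ_DR · Δt = 268.0 × 900 = 2.41 × 10^5 m³.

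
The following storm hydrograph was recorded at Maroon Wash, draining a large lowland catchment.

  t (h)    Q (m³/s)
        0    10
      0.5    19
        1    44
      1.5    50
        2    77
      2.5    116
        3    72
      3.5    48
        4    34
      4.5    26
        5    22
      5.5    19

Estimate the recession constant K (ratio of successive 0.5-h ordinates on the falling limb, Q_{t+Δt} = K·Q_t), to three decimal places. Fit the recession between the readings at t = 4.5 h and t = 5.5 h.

K ≈ 0.855

Using the recession-limb readings at t = 4.5 h and t = 5.5 h: Q falls from 26 to 19 m³/s over 2 intervals.
K = (Q₂/Q₁)^(1/2) = (19/26)^(1/2) = 0.855.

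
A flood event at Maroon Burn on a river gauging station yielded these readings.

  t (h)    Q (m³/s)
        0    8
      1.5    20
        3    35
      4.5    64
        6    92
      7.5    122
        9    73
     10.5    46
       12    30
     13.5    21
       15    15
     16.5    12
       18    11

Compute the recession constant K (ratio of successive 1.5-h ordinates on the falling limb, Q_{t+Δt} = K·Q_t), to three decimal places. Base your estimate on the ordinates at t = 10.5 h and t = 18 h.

Using the recession-limb readings at t = 10.5 h and t = 18 h: Q falls from 46 to 11 m³/s over 5 intervals.
K = (Q₂/Q₁)^(1/5) = (11/46)^(1/5) = 0.751.

K ≈ 0.751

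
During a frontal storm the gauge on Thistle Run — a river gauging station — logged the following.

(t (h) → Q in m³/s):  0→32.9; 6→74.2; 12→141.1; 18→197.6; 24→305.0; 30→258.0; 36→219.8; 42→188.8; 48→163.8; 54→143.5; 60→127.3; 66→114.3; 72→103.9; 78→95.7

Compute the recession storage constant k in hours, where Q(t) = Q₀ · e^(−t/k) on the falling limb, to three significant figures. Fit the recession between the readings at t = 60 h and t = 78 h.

k ≈ 63.1 h

On the falling limb, Q drops from 127.3 to 95.7 m³/s between t = 60 h and t = 78 h (Δt = 18 h).
k = −Δt / ln(Q₂/Q₁) = −18 / ln(95.7/127.3) = 63.1 h.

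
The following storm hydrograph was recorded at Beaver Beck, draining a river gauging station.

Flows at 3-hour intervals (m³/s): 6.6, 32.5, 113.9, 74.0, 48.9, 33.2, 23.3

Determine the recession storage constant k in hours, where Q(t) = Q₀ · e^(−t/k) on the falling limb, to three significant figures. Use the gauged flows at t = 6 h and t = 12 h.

On the falling limb, Q drops from 113.9 to 48.9 m³/s between t = 6 h and t = 12 h (Δt = 6 h).
k = −Δt / ln(Q₂/Q₁) = −6 / ln(48.9/113.9) = 7.10 h.

k ≈ 7.10 h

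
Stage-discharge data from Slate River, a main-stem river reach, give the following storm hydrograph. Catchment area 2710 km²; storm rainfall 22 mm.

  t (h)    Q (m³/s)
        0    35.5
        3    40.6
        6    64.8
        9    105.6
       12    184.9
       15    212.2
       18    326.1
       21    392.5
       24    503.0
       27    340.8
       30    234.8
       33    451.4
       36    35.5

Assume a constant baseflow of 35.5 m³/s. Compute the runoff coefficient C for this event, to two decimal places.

C ≈ 0.45

ΣQ_DR = 2466 m³/s; V = ΣQ_DR·Δt = 2.663 × 10^7 m³.
Runoff depth d = V / A = 9.828 mm.
C = d / P = 9.828 / 22 = 0.45.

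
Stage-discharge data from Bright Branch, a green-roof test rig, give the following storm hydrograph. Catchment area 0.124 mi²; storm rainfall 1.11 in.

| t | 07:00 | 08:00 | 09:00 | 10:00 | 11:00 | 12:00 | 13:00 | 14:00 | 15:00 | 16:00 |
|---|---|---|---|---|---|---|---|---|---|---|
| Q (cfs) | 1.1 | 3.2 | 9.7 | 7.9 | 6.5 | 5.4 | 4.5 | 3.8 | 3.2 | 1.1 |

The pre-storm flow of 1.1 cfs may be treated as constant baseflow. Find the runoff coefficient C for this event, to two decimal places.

ΣQ_DR = 35.40 cfs; V = ΣQ_DR·Δt = 1.274 × 10^5 ft³.
Runoff depth d = V / A = 0.4424 in.
C = d / P = 0.4424 / 1.11 = 0.40.

C ≈ 0.40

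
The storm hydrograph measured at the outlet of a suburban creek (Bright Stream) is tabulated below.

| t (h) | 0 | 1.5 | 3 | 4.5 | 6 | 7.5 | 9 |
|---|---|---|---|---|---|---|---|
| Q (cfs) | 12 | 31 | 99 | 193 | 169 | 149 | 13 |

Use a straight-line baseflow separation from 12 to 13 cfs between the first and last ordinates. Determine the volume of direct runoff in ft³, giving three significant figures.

Direct-runoff ordinates (Q − Q_b): 0.00, 18.83, 86.67, 180.50, 156.33, 136.17, 0.00 cfs.
ΣQ_DR = 578.5 cfs.
With Δt = 1.5 h = 5400 s, V = ΣQ_DR · Δt = 578.5 × 5400 = 3.12 × 10^6 ft³.

V ≈ 3.12 × 10^6 ft³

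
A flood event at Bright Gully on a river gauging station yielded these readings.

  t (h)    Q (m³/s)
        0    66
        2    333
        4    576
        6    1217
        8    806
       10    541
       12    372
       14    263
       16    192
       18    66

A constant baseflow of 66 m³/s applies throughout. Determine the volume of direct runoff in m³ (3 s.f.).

V ≈ 2.72 × 10^7 m³

Direct-runoff ordinates (Q − Q_b): 0.0, 267.0, 510.0, 1151.0, 740.0, 475.0, 306.0, 197.0, 126.0, 0.0 m³/s.
ΣQ_DR = 3772 m³/s.
With Δt = 2 h = 7200 s, V = ΣQ_DR · Δt = 3772 × 7200 = 2.72 × 10^7 m³.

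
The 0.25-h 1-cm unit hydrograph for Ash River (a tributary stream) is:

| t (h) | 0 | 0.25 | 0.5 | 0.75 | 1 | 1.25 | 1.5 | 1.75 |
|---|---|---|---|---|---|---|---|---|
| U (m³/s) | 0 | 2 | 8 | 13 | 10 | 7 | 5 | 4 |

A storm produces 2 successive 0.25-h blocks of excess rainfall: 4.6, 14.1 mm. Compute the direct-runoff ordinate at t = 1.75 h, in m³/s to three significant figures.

Q ≈ 8.89 m³/s

By discrete convolution, Q_j = Σ (P_i / 10 mm) · U_{j−i}.
At t = 1.75 h (j=7): Q = (4.6/10)·4 + (14.1/10)·5 = 8.89 m³/s.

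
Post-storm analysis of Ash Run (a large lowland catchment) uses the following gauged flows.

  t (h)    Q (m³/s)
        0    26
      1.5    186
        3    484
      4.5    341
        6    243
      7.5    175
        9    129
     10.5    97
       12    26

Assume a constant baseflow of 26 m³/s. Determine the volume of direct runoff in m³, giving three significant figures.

V ≈ 7.95 × 10^6 m³

Direct-runoff ordinates (Q − Q_b): 0.0, 160.0, 458.0, 315.0, 217.0, 149.0, 103.0, 71.0, 0.0 m³/s.
ΣQ_DR = 1473 m³/s.
With Δt = 1.5 h = 5400 s, V = ΣQ_DR · Δt = 1473 × 5400 = 7.95 × 10^6 m³.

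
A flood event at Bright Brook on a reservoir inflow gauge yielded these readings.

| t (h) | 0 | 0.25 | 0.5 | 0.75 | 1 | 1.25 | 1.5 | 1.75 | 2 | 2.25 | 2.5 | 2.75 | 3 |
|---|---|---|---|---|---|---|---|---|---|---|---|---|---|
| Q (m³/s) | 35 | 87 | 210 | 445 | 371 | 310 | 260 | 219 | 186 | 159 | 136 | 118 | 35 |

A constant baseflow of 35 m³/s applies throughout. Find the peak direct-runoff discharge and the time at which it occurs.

Subtracting baseflow gives direct-runoff ordinates: 0.0, 52.0, 175.0, 410.0, 336.0, 275.0, 225.0, 184.0, 151.0, 124.0, 101.0, 83.0, 0.0 m³/s.
The maximum is 410.0 m³/s, occurring at the reading for t = 0.75 h.

Q_p = 410.0 m³/s at t = 0.75 h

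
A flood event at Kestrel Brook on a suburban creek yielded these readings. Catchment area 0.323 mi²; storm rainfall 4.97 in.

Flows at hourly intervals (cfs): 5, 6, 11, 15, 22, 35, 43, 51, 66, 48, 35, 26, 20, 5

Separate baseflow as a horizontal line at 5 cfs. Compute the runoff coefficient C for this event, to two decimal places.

C ≈ 0.31

ΣQ_DR = 318.0 cfs; V = ΣQ_DR·Δt = 1.145 × 10^6 ft³.
Runoff depth d = V / A = 1.526 in.
C = d / P = 1.526 / 4.97 = 0.31.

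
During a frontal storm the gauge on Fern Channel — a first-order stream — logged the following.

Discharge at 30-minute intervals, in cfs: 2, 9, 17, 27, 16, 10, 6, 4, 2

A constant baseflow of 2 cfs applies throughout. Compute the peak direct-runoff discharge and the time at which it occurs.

Subtracting baseflow gives direct-runoff ordinates: 0.0, 7.0, 15.0, 25.0, 14.0, 8.0, 4.0, 2.0, 0.0 cfs.
The maximum is 25.0 cfs, occurring at the reading for t = 1.5 h.

Q_p = 25.0 cfs at t = 1.5 h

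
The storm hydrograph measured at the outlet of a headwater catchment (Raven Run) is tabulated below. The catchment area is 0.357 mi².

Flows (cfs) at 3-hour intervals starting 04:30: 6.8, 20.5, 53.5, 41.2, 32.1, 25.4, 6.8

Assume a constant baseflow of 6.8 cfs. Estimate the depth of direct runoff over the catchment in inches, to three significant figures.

d ≈ 1.81 in

Direct runoff: 0.0, 13.7, 46.7, 34.4, 25.3, 18.6, 0.0 cfs; ΣQ_DR = 138.7 cfs.
V = ΣQ_DR · Δt = 138.7 × 10800 s = 1.498 × 10^6 ft³.
Over A = 0.357 mi², depth = V / A = 1.81 in.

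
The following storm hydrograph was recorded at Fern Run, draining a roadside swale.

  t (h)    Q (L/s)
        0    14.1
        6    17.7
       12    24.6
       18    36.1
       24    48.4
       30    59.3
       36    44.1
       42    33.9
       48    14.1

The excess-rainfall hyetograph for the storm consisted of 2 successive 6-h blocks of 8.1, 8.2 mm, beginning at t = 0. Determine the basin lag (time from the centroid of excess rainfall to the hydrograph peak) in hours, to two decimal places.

Centroid of excess rainfall: t_c = Σ P_i·t̄_i / ΣP_i = 6.0184 h (block centres at 3, 9 h).
Hydrograph peak occurs at t = 30 h, so basin lag t_L = 30 − 6.0184 = 23.98 h.

t_L ≈ 23.98 h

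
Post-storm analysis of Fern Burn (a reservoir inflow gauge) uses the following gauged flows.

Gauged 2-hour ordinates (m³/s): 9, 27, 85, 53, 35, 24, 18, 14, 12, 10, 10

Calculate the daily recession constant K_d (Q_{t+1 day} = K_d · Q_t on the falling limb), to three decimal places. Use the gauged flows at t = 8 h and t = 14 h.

K_d ≈ 0.026

Between t = 8 h and t = 14 h the flow falls from 35 to 14 m³/s over 3×2 h = 6 h.
Per-interval ratio K = (14/35)^(1/3) = 0.7368; K_d = K^(24/2) = 0.026.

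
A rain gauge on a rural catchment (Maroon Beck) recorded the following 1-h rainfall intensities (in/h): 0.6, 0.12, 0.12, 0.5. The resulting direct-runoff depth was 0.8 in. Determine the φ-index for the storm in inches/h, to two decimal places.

φ ≈ 0.15 in/h

Only the 2 blocks with intensity above φ contribute runoff: 0.6, 0.5 in/h.
Σ(I−φ)·Δt = d  ⇒  (0.6+0.5 − 2φ)·1 = 0.8
φ = (1.100 − 0.8/1) / 2 = 0.15 in/h.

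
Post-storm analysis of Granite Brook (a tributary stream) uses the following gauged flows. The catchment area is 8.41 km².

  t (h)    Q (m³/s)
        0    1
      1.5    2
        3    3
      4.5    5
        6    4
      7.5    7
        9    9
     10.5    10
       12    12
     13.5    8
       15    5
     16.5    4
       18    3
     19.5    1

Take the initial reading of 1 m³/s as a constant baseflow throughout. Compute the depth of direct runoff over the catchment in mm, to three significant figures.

d ≈ 38.5 mm

Direct runoff: 0.0, 1.0, 2.0, 4.0, 3.0, 6.0, 8.0, 9.0, 11.0, 7.0, 4.0, 3.0, 2.0, 0.0 m³/s; ΣQ_DR = 60.00 m³/s.
V = ΣQ_DR · Δt = 60.00 × 5400 s = 3.240 × 10^5 m³.
Over A = 8.41 km², depth = V / A = 38.5 mm.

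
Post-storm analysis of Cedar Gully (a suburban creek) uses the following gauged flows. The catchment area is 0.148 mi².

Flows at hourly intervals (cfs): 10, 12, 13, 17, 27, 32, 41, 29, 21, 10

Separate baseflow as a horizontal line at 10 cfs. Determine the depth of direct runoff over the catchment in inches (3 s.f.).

Direct runoff: 0.0, 2.0, 3.0, 7.0, 17.0, 22.0, 31.0, 19.0, 11.0, 0.0 cfs; ΣQ_DR = 112.0 cfs.
V = ΣQ_DR · Δt = 112.0 × 3600 s = 4.032 × 10^5 ft³.
Over A = 0.148 mi², depth = V / A = 1.17 in.

d ≈ 1.17 in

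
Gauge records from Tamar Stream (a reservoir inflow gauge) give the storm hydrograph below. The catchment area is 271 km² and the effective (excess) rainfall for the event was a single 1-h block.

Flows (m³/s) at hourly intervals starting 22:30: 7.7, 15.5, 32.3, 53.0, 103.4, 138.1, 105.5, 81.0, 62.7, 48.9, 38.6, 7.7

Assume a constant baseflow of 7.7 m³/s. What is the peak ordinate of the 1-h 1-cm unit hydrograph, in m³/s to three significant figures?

U_p ≈ 163 m³/s

Direct runoff: 0.0, 7.8, 24.6, 45.3, 95.7, 130.4, 97.8, 73.3, 55.0, 41.2, 30.9, 0.0 m³/s; ΣQ_DR = 602.0 m³/s, peak = 130.4 m³/s.
Runoff depth d = ΣQ_DR·Δt / A = 602.0 × 3600 / (271 km²) = 7.997 mm.
The 1-cm UH is the DRH scaled by (10 mm)/d, so U_p = 130.4 × 10/7.997 = 163 m³/s.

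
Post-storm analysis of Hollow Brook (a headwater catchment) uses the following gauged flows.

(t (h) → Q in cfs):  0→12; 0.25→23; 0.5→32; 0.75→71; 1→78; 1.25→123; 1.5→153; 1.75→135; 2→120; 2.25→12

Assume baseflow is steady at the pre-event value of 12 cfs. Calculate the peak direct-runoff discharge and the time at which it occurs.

Subtracting baseflow gives direct-runoff ordinates: 0.0, 11.0, 20.0, 59.0, 66.0, 111.0, 141.0, 123.0, 108.0, 0.0 cfs.
The maximum is 141.0 cfs, occurring at the reading for t = 1.5 h.

Q_p = 141.0 cfs at t = 1.5 h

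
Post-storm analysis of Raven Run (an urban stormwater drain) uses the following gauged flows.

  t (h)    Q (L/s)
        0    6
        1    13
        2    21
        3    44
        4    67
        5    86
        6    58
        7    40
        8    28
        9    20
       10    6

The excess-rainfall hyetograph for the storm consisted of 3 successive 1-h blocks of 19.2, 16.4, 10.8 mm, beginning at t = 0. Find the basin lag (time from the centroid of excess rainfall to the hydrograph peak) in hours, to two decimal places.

Centroid of excess rainfall: t_c = Σ P_i·t̄_i / ΣP_i = 1.3190 h (block centres at 0.5, 1.5, 2.5 h).
Hydrograph peak occurs at t = 5 h, so basin lag t_L = 5 − 1.3190 = 3.68 h.

t_L ≈ 3.68 h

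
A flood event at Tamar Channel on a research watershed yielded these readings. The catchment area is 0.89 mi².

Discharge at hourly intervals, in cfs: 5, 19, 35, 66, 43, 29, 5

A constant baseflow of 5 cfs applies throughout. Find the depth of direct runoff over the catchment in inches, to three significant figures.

d ≈ 0.291 in

Direct runoff: 0.0, 14.0, 30.0, 61.0, 38.0, 24.0, 0.0 cfs; ΣQ_DR = 167.0 cfs.
V = ΣQ_DR · Δt = 167.0 × 3600 s = 6.012 × 10^5 ft³.
Over A = 0.89 mi², depth = V / A = 0.291 in.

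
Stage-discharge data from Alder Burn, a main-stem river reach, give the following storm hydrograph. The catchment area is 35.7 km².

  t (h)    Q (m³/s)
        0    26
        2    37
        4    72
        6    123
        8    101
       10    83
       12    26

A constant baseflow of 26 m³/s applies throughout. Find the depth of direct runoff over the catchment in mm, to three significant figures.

Direct runoff: 0.0, 11.0, 46.0, 97.0, 75.0, 57.0, 0.0 m³/s; ΣQ_DR = 286.0 m³/s.
V = ΣQ_DR · Δt = 286.0 × 7200 s = 2.059 × 10^6 m³.
Over A = 35.7 km², depth = V / A = 57.7 mm.

d ≈ 57.7 mm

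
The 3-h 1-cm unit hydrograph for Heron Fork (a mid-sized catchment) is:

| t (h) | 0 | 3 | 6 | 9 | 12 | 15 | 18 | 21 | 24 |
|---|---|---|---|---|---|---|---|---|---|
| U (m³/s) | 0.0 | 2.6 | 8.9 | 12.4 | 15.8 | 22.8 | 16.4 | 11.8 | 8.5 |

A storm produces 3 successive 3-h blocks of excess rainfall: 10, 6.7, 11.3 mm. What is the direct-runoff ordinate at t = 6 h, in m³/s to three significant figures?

By discrete convolution, Q_j = Σ (P_i / 10 mm) · U_{j−i}.
At t = 6 h (j=2): Q = (10/10)·8.9 + (6.7/10)·2.6 + (11.3/10)·0.0 = 10.6 m³/s.

Q ≈ 10.6 m³/s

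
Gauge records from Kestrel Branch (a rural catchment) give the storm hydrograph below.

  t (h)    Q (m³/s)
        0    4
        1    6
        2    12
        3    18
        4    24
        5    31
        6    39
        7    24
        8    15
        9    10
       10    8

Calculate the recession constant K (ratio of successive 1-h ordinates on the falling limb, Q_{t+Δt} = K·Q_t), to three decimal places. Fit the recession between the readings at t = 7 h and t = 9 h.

K ≈ 0.645

Using the recession-limb readings at t = 7 h and t = 9 h: Q falls from 24 to 10 m³/s over 2 intervals.
K = (Q₂/Q₁)^(1/2) = (10/24)^(1/2) = 0.645.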